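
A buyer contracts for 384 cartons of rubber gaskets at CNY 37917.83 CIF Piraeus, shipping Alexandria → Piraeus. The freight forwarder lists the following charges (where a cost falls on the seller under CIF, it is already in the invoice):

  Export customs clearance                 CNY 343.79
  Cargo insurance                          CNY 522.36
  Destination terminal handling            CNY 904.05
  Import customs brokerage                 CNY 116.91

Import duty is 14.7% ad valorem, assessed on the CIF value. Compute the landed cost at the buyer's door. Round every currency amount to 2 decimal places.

CIF: the seller pays costs through ocean freight and marine insurance to the destination port.
Already in the invoice (seller's account under CIF): export clearance, insurance — exclude.
The CIF price already equals the CIF value: 37917.83
Import duty = 37917.83 × 14.7% = 5573.92
Buyer bears: destination terminal 904.05 + brokerage 116.91 + duty 5573.92 = 6594.88
Landed cost = invoice 37917.83 + 6594.88 = 44512.71

Total landed cost: CNY 44512.71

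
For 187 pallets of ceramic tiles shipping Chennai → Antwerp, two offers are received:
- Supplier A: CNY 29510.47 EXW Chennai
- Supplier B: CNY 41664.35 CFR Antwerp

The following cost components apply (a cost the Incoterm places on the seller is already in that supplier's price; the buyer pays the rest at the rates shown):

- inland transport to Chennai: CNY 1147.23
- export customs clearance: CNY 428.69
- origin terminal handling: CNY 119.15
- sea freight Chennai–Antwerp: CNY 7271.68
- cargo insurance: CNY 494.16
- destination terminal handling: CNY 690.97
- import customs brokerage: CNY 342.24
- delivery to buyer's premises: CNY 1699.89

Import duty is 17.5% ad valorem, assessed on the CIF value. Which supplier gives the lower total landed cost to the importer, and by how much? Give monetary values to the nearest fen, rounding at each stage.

Supplier A (EXW):
CIF value = EXW price + inland to port + export clearance + origin terminal + freight + insurance = 29510.47 + 1147.23 + 428.69 + 119.15 + 7271.68 + 494.16 = 38971.38
Import duty = 38971.38 × 17.5% = 6819.99
Buyer bears (A): 1147.23 + 428.69 + 119.15 + 7271.68 + 494.16 + 690.97 + 342.24 + 1699.89 = 12194.01
Landed cost (A) = invoice 29510.47 + 12194.01 + duty 6819.99 = 48524.47
Supplier B (CFR):
CIF value = CFR price + insurance = 41664.35 + 494.16 = 42158.51
Import duty = 42158.51 × 17.5% = 7377.74
Buyer bears (B): 494.16 + 690.97 + 342.24 + 1699.89 = 3227.26
Landed cost (B) = invoice 41664.35 + 3227.26 + duty 7377.74 = 52269.35
Difference = |48524.47 − 52269.35| = 3744.88

Supplier A is cheaper by CNY 3744.88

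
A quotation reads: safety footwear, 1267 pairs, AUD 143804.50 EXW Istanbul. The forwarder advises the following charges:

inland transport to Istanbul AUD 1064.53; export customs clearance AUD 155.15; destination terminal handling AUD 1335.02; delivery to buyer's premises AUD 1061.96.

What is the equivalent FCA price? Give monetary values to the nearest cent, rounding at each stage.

Not relevant to the conversion: destination terminal, delivery — on the buyer under both terms; not part of either seller's price.
From EXW to FCA, the seller additionally bears: inland to port, export clearance.
FCA price = 143804.50 + 1064.53 + 155.15 = 145024.18

FCA price: AUD 145024.18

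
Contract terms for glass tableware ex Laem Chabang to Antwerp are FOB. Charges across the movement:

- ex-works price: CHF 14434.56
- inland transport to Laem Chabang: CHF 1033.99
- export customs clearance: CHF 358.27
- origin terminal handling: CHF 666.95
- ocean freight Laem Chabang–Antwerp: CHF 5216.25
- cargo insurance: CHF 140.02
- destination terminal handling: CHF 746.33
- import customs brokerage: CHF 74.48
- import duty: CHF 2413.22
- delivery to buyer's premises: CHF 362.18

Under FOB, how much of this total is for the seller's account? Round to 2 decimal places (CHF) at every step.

Seller's account: CHF 16493.77

FOB: the seller bears costs until goods are on board at the origin port; the buyer bears freight, insurance and all costs thereafter.
Seller's account: goods 14434.56 + inland to port 1033.99 + export clearance 358.27 + origin terminal 666.95 = 16493.77
Buyer's account: freight 5216.25 + insurance 140.02 + destination terminal 746.33 + brokerage 74.48 + duty 2413.22 + delivery 362.18 = 8952.48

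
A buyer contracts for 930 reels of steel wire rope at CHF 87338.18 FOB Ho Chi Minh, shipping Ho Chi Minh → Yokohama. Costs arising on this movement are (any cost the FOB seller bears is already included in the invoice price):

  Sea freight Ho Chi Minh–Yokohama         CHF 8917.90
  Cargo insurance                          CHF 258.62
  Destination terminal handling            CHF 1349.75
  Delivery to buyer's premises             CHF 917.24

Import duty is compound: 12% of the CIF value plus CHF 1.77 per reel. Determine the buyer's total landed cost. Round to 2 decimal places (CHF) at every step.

FOB: the seller bears costs until goods are on board at the origin port; the buyer bears freight, insurance and all costs thereafter.
CIF value = FOB price + freight + insurance = 87338.18 + 8917.90 + 258.62 = 96514.70
Ad valorem component: 96514.70 × 12% = 11581.76
Specific component: 930 × 1.77 = 1646.10
Import duty = 11581.76 + 1646.10 = 13227.86
Buyer bears: freight 8917.90 + insurance 258.62 + destination terminal 1349.75 + delivery 917.24 + duty 13227.86 = 24671.37
Landed cost = invoice 87338.18 + 24671.37 = 112009.55

Total landed cost: CHF 112009.55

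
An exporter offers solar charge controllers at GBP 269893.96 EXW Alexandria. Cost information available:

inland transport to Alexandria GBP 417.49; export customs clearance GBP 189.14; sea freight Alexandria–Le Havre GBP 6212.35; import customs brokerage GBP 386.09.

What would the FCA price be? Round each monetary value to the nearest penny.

FCA price: GBP 270500.59

Not relevant to the conversion: freight, brokerage — on the buyer under both terms; not part of either seller's price.
From EXW to FCA, the seller additionally bears: inland to port, export clearance.
FCA price = 269893.96 + 417.49 + 189.14 = 270500.59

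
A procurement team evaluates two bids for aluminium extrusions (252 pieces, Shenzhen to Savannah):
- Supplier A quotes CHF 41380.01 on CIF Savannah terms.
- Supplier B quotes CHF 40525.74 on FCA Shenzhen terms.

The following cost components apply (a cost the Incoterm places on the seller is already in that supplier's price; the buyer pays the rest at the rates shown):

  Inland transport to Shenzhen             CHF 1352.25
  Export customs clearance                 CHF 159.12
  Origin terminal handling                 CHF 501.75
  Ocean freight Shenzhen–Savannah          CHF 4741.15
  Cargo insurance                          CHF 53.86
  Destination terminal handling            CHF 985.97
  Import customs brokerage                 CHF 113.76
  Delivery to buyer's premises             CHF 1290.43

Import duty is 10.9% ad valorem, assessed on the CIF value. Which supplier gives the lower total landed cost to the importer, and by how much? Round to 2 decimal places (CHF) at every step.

Supplier A is cheaper by CHF 4926.72

Supplier A (CIF):
The CIF price already equals the CIF value: 41380.01
Import duty = 41380.01 × 10.9% = 4510.42
Buyer bears (A): 985.97 + 113.76 + 1290.43 = 2390.16
Landed cost (A) = invoice 41380.01 + 2390.16 + duty 4510.42 = 48280.59
Supplier B (FCA):
CIF value = FCA price + origin terminal + freight + insurance = 40525.74 + 501.75 + 4741.15 + 53.86 = 45822.50
Import duty = 45822.50 × 10.9% = 4994.65
Buyer bears (B): 501.75 + 4741.15 + 53.86 + 985.97 + 113.76 + 1290.43 = 7686.92
Landed cost (B) = invoice 40525.74 + 7686.92 + duty 4994.65 = 53207.31
Difference = |48280.59 − 53207.31| = 4926.72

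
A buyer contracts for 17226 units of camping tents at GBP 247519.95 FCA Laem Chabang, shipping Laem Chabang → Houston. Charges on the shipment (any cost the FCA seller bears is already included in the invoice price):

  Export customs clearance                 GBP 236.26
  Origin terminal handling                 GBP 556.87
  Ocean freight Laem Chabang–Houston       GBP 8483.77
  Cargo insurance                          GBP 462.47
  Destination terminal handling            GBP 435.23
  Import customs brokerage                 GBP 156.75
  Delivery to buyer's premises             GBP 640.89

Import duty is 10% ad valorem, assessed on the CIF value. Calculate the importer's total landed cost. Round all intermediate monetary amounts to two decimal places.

Total landed cost: GBP 283958.24

FCA: the seller delivers export-cleared goods to the carrier; the buyer bears costs from that point.
Already in the invoice (seller's account under FCA): export clearance — exclude.
CIF value = FCA price + origin terminal + freight + insurance = 247519.95 + 556.87 + 8483.77 + 462.47 = 257023.06
Import duty = 257023.06 × 10% = 25702.31
Buyer bears: origin terminal 556.87 + freight 8483.77 + insurance 462.47 + destination terminal 435.23 + brokerage 156.75 + delivery 640.89 + duty 25702.31 = 36438.29
Landed cost = invoice 247519.95 + 36438.29 = 283958.24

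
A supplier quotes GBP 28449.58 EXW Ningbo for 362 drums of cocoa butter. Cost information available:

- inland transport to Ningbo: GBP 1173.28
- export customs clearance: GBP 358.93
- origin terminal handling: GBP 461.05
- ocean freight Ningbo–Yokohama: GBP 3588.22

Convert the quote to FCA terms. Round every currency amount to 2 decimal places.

FCA price: GBP 29981.79

Not relevant to the conversion: freight, origin terminal — on the buyer under both terms; not part of either seller's price.
From EXW to FCA, the seller additionally bears: inland to port, export clearance.
FCA price = 28449.58 + 1173.28 + 358.93 = 29981.79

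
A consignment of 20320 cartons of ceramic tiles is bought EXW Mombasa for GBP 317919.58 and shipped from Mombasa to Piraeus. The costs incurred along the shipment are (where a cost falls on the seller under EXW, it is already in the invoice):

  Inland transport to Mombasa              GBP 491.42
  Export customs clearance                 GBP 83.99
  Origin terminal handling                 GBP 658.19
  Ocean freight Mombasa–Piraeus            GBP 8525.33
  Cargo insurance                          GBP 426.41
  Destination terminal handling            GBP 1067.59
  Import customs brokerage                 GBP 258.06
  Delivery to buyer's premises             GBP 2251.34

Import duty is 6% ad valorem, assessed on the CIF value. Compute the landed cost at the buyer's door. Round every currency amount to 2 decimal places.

Total landed cost: GBP 351368.21

EXW: the seller makes goods available at their premises; the buyer bears all onward costs.
CIF value = EXW price + inland to port + export clearance + origin terminal + freight + insurance = 317919.58 + 491.42 + 83.99 + 658.19 + 8525.33 + 426.41 = 328104.92
Import duty = 328104.92 × 6% = 19686.30
Buyer bears: inland to port 491.42 + export clearance 83.99 + origin terminal 658.19 + freight 8525.33 + insurance 426.41 + destination terminal 1067.59 + brokerage 258.06 + delivery 2251.34 + duty 19686.30 = 33448.63
Landed cost = invoice 317919.58 + 33448.63 = 351368.21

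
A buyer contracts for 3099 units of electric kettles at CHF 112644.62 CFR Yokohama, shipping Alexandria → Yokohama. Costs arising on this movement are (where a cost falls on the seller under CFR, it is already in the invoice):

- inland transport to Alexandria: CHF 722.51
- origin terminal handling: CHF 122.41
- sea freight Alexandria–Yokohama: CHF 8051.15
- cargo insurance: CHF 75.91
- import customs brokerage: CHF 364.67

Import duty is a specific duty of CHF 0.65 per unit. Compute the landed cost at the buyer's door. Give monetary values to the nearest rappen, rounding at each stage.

CFR: the seller pays costs through ocean freight to the destination port, but not insurance.
Already in the invoice (seller's account under CFR): inland to port, origin terminal, freight — exclude.
CIF value = CFR price + insurance = 112644.62 + 75.91 = 112720.53
Import duty = 3099 × 0.65 = 2014.35
Buyer bears: insurance 75.91 + brokerage 364.67 + duty 2014.35 = 2454.93
Landed cost = invoice 112644.62 + 2454.93 = 115099.55

Total landed cost: CHF 115099.55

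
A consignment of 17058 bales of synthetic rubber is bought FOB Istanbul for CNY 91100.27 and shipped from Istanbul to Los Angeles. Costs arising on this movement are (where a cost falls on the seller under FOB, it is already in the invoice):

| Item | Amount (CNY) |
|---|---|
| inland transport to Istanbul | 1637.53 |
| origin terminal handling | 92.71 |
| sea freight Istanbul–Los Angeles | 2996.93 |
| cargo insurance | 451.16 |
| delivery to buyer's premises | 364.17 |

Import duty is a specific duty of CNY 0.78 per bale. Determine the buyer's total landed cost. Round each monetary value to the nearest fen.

FOB: the seller bears costs until goods are on board at the origin port; the buyer bears freight, insurance and all costs thereafter.
Already in the invoice (seller's account under FOB): inland to port, origin terminal — exclude.
CIF value = FOB price + freight + insurance = 91100.27 + 2996.93 + 451.16 = 94548.36
Import duty = 17058 × 0.78 = 13305.24
Buyer bears: freight 2996.93 + insurance 451.16 + delivery 364.17 + duty 13305.24 = 17117.50
Landed cost = invoice 91100.27 + 17117.50 = 108217.77

Total landed cost: CNY 108217.77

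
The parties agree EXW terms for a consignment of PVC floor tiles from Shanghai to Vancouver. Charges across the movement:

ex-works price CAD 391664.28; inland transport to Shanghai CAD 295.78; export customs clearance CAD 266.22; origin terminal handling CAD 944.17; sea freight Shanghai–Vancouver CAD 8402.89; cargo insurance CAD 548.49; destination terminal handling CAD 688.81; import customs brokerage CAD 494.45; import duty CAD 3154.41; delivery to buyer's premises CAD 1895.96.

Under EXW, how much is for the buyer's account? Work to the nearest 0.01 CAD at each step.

EXW: the seller makes goods available at their premises; the buyer bears all onward costs.
Seller's account: goods 391664.28 = 391664.28
Buyer's account: inland to port 295.78 + export clearance 266.22 + origin terminal 944.17 + freight 8402.89 + insurance 548.49 + destination terminal 688.81 + brokerage 494.45 + duty 3154.41 + delivery 1895.96 = 16691.18

Buyer's account: CAD 16691.18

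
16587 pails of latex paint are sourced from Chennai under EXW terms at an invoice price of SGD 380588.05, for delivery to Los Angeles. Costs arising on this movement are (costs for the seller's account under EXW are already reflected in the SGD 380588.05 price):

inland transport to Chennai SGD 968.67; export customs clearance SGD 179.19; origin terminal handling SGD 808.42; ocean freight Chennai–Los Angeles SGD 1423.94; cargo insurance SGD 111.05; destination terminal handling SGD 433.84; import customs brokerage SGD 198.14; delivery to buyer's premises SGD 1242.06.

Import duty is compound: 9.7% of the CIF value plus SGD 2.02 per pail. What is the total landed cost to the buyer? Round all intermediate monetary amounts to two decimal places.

EXW: the seller makes goods available at their premises; the buyer bears all onward costs.
CIF value = EXW price + inland to port + export clearance + origin terminal + freight + insurance = 380588.05 + 968.67 + 179.19 + 808.42 + 1423.94 + 111.05 = 384079.32
Ad valorem component: 384079.32 × 9.7% = 37255.69
Specific component: 16587 × 2.02 = 33505.74
Import duty = 37255.69 + 33505.74 = 70761.43
Buyer bears: inland to port 968.67 + export clearance 179.19 + origin terminal 808.42 + freight 1423.94 + insurance 111.05 + destination terminal 433.84 + brokerage 198.14 + delivery 1242.06 + duty 70761.43 = 76126.74
Landed cost = invoice 380588.05 + 76126.74 = 456714.79

Total landed cost: SGD 456714.79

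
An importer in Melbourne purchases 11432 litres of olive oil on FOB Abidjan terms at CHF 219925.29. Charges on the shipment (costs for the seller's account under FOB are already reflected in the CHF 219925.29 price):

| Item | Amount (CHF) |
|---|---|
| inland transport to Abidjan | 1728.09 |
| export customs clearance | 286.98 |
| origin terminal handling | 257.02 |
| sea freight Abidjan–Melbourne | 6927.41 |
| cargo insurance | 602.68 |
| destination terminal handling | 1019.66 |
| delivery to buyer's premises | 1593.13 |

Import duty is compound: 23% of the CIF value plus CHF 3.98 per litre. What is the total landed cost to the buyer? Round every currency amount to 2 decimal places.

Total landed cost: CHF 327882.27

FOB: the seller bears costs until goods are on board at the origin port; the buyer bears freight, insurance and all costs thereafter.
Already in the invoice (seller's account under FOB): inland to port, export clearance, origin terminal — exclude.
CIF value = FOB price + freight + insurance = 219925.29 + 6927.41 + 602.68 = 227455.38
Ad valorem component: 227455.38 × 23% = 52314.74
Specific component: 11432 × 3.98 = 45499.36
Import duty = 52314.74 + 45499.36 = 97814.10
Buyer bears: freight 6927.41 + insurance 602.68 + destination terminal 1019.66 + delivery 1593.13 + duty 97814.10 = 107956.98
Landed cost = invoice 219925.29 + 107956.98 = 327882.27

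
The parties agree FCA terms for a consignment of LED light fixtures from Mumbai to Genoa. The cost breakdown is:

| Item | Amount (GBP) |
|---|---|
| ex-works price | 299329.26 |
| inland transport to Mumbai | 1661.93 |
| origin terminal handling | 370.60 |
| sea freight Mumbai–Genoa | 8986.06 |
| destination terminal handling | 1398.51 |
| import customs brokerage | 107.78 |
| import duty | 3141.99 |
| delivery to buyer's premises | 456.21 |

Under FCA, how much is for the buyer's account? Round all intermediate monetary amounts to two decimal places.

Buyer's account: GBP 14461.15

FCA: the seller delivers export-cleared goods to the carrier; the buyer bears costs from that point.
Seller's account: goods 299329.26 + inland to port 1661.93 = 300991.19
Buyer's account: origin terminal 370.60 + freight 8986.06 + destination terminal 1398.51 + brokerage 107.78 + duty 3141.99 + delivery 456.21 = 14461.15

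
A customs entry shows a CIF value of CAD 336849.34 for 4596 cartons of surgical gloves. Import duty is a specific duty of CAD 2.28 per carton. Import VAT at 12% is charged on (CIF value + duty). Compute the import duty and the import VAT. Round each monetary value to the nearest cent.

Import duty: CAD 10478.88; import VAT: CAD 41679.39

Import duty = 4596 × 2.28 = 10478.88
VAT base = CIF + duty = 336849.34 + 10478.88 = 347328.22
Import VAT = 347328.22 × 12% = 41679.39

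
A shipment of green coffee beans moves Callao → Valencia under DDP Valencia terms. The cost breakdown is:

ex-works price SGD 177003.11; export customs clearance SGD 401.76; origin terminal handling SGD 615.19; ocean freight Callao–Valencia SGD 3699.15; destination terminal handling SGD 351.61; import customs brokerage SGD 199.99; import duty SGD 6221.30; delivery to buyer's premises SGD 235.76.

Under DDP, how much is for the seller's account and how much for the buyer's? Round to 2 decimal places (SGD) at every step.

Seller: SGD 188727.87; buyer: SGD 0.00

DDP: the seller bears all costs including import duty.
Seller's account: goods 177003.11 + export clearance 401.76 + origin terminal 615.19 + freight 3699.15 + destination terminal 351.61 + brokerage 199.99 + duty 6221.30 + delivery 235.76 = 188727.87
Buyer's account: 0.00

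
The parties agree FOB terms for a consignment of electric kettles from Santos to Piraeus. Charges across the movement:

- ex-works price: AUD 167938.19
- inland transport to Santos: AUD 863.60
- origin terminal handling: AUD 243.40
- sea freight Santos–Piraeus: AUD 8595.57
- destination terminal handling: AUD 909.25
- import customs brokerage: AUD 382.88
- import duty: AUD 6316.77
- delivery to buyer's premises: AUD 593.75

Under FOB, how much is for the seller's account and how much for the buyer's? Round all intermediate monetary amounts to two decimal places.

Seller: AUD 169045.19; buyer: AUD 16798.22

FOB: the seller bears costs until goods are on board at the origin port; the buyer bears freight, insurance and all costs thereafter.
Seller's account: goods 167938.19 + inland to port 863.60 + origin terminal 243.40 = 169045.19
Buyer's account: freight 8595.57 + destination terminal 909.25 + brokerage 382.88 + duty 6316.77 + delivery 593.75 = 16798.22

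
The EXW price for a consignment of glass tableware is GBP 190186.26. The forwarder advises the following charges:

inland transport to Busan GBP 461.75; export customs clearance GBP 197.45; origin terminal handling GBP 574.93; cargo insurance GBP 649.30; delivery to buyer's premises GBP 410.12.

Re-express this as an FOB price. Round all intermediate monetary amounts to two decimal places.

Not relevant to the conversion: insurance, delivery — on the buyer under both terms; not part of either seller's price.
From EXW to FOB, the seller additionally bears: inland to port, export clearance, origin terminal.
FOB price = 190186.26 + 461.75 + 197.45 + 574.93 = 191420.39

FOB price: GBP 191420.39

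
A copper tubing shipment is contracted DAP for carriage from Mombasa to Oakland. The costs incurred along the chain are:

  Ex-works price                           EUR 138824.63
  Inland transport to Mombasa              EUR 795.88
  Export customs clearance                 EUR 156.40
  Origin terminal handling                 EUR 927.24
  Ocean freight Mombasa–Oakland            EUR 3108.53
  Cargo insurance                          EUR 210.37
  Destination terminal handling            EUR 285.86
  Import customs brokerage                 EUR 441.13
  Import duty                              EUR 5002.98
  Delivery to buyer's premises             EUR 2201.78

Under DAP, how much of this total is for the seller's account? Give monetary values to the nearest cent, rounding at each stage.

Seller's account: EUR 146510.69

DAP: the seller bears all costs to the named destination except import duty and clearance.
Seller's account: goods 138824.63 + inland to port 795.88 + export clearance 156.40 + origin terminal 927.24 + freight 3108.53 + insurance 210.37 + destination terminal 285.86 + delivery 2201.78 = 146510.69
Buyer's account: brokerage 441.13 + duty 5002.98 = 5444.11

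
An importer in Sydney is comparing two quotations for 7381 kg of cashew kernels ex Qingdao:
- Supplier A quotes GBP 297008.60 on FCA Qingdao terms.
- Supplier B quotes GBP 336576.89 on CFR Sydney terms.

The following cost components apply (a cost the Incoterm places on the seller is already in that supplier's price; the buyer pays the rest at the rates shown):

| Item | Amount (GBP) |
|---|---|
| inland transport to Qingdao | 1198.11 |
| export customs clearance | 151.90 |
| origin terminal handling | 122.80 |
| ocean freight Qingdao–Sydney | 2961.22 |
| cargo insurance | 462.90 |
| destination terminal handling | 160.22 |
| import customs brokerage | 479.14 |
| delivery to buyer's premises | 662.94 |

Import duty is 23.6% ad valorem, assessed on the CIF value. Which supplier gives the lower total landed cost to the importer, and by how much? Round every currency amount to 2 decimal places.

Supplier A is cheaper by GBP 45094.56

Supplier A (FCA):
CIF value = FCA price + origin terminal + freight + insurance = 297008.60 + 122.80 + 2961.22 + 462.90 = 300555.52
Import duty = 300555.52 × 23.6% = 70931.10
Buyer bears (A): 122.80 + 2961.22 + 462.90 + 160.22 + 479.14 + 662.94 = 4849.22
Landed cost (A) = invoice 297008.60 + 4849.22 + duty 70931.10 = 372788.92
Supplier B (CFR):
CIF value = CFR price + insurance = 336576.89 + 462.90 = 337039.79
Import duty = 337039.79 × 23.6% = 79541.39
Buyer bears (B): 462.90 + 160.22 + 479.14 + 662.94 = 1765.20
Landed cost (B) = invoice 336576.89 + 1765.20 + duty 79541.39 = 417883.48
Difference = |372788.92 − 417883.48| = 45094.56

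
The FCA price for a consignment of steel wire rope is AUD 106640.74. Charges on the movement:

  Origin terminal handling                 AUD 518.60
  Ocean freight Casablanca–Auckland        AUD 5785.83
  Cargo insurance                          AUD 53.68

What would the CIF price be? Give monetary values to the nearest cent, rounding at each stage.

From FCA to CIF, the seller additionally bears: origin terminal, freight, insurance.
CIF price = 106640.74 + 518.60 + 5785.83 + 53.68 = 112998.85

CIF price: AUD 112998.85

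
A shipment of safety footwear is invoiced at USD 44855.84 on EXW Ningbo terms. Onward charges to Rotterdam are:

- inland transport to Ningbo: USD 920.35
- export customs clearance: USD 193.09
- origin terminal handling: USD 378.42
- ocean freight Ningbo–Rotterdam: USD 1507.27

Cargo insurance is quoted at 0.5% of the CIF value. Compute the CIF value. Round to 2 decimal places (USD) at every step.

CIF value: USD 48095.45

Let C be the CIF value. C = EXW price + pre-shipment costs + freight + 0.5% × C
C − 0.5% × C = 44855.84 + 920.35 + 193.09 + 378.42 + 1507.27
0.995 × C = 47854.97
C = 47854.97 / 0.995 = 48095.45
Insurance premium = 0.5% × 48095.45 = 240.48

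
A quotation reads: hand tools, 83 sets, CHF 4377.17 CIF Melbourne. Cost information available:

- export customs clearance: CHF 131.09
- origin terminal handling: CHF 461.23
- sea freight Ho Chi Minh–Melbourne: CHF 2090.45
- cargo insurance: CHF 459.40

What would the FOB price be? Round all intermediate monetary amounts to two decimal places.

FOB price: CHF 1827.32

Not relevant to the conversion: origin terminal, export clearance — on the seller under both CIF and FOB; already in the CIF price and stays in the FOB price.
From CIF to FOB, the seller no longer bears: freight, insurance.
FOB price = 4377.17 − 2090.45 − 459.40 = 1827.32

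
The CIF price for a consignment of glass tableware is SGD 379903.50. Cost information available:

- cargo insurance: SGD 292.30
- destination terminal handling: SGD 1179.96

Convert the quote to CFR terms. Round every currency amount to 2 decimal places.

Not relevant to the conversion: destination terminal — on the buyer under both terms; not part of either seller's price.
From CIF to CFR, the seller no longer bears: insurance.
CFR price = 379903.50 − 292.30 = 379611.20

CFR price: SGD 379611.20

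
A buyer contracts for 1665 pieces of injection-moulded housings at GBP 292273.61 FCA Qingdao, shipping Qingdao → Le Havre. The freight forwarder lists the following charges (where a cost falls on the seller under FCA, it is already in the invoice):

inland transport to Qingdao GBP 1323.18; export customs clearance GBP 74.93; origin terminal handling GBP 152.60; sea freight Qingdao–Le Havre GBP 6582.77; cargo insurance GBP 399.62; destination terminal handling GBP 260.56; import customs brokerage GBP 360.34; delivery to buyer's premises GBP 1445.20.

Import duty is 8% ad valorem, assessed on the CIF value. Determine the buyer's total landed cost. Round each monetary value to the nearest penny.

Total landed cost: GBP 325427.39

FCA: the seller delivers export-cleared goods to the carrier; the buyer bears costs from that point.
Already in the invoice (seller's account under FCA): inland to port, export clearance — exclude.
CIF value = FCA price + origin terminal + freight + insurance = 292273.61 + 152.60 + 6582.77 + 399.62 = 299408.60
Import duty = 299408.60 × 8% = 23952.69
Buyer bears: origin terminal 152.60 + freight 6582.77 + insurance 399.62 + destination terminal 260.56 + brokerage 360.34 + delivery 1445.20 + duty 23952.69 = 33153.78
Landed cost = invoice 292273.61 + 33153.78 = 325427.39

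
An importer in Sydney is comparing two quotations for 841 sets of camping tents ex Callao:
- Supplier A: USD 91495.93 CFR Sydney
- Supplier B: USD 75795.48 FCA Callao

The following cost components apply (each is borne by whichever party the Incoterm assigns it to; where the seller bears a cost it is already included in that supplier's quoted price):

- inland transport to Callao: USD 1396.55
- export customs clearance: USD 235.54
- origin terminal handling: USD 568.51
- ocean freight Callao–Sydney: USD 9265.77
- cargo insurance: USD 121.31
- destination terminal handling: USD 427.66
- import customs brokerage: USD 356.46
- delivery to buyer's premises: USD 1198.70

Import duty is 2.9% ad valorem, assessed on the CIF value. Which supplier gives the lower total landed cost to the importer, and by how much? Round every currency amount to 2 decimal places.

Supplier B is cheaper by USD 6036.29

Supplier A (CFR):
CIF value = CFR price + insurance = 91495.93 + 121.31 = 91617.24
Import duty = 91617.24 × 2.9% = 2656.90
Buyer bears (A): 121.31 + 427.66 + 356.46 + 1198.70 = 2104.13
Landed cost (A) = invoice 91495.93 + 2104.13 + duty 2656.90 = 96256.96
Supplier B (FCA):
CIF value = FCA price + origin terminal + freight + insurance = 75795.48 + 568.51 + 9265.77 + 121.31 = 85751.07
Import duty = 85751.07 × 2.9% = 2486.78
Buyer bears (B): 568.51 + 9265.77 + 121.31 + 427.66 + 356.46 + 1198.70 = 11938.41
Landed cost (B) = invoice 75795.48 + 11938.41 + duty 2486.78 = 90220.67
Difference = |96256.96 − 90220.67| = 6036.29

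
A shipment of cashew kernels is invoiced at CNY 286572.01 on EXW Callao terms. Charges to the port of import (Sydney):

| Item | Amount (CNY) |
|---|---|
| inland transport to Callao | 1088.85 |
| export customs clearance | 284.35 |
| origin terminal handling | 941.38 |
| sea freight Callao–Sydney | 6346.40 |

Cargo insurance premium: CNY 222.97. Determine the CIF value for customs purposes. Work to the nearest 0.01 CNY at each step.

CIF = EXW price + pre-shipment costs + freight + insurance
CIF = 286572.01 + 1088.85 + 284.35 + 941.38 + 6346.40 + 222.97 = 295455.96

CIF value: CNY 295455.96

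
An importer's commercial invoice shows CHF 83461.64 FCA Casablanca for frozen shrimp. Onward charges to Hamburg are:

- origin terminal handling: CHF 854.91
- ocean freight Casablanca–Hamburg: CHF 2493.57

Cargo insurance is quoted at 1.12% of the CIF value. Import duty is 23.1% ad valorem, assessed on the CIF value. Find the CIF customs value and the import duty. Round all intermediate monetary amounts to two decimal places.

Let C be the CIF value. C = FCA price + pre-shipment costs + freight + 1.12% × C
C − 1.12% × C = 83461.64 + 854.91 + 2493.57
0.9888 × C = 86810.12
C = 86810.12 / 0.9888 = 87793.41
Insurance premium = 1.12% × 87793.41 = 983.29
Import duty = 87793.41 × 23.1% = 20280.28

CIF value: CHF 87793.41; import duty: CHF 20280.28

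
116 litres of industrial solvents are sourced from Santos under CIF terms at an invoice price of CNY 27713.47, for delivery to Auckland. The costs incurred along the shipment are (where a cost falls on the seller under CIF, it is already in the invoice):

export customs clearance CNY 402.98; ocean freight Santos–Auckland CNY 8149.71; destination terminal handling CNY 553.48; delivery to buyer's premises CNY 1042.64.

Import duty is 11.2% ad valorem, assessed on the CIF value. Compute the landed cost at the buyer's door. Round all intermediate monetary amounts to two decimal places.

Total landed cost: CNY 32413.50

CIF: the seller pays costs through ocean freight and marine insurance to the destination port.
Already in the invoice (seller's account under CIF): export clearance, freight — exclude.
The CIF price already equals the CIF value: 27713.47
Import duty = 27713.47 × 11.2% = 3103.91
Buyer bears: destination terminal 553.48 + delivery 1042.64 + duty 3103.91 = 4700.03
Landed cost = invoice 27713.47 + 4700.03 = 32413.50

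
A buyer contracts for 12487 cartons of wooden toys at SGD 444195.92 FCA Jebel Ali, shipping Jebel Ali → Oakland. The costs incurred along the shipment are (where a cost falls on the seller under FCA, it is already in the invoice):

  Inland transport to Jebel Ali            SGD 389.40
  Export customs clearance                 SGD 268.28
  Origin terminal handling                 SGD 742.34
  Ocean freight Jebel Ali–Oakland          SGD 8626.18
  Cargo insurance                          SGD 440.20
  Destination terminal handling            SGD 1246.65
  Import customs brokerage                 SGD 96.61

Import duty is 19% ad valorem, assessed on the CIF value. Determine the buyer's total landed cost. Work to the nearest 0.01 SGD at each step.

FCA: the seller delivers export-cleared goods to the carrier; the buyer bears costs from that point.
Already in the invoice (seller's account under FCA): inland to port, export clearance — exclude.
CIF value = FCA price + origin terminal + freight + insurance = 444195.92 + 742.34 + 8626.18 + 440.20 = 454004.64
Import duty = 454004.64 × 19% = 86260.88
Buyer bears: origin terminal 742.34 + freight 8626.18 + insurance 440.20 + destination terminal 1246.65 + brokerage 96.61 + duty 86260.88 = 97412.86
Landed cost = invoice 444195.92 + 97412.86 = 541608.78

Total landed cost: SGD 541608.78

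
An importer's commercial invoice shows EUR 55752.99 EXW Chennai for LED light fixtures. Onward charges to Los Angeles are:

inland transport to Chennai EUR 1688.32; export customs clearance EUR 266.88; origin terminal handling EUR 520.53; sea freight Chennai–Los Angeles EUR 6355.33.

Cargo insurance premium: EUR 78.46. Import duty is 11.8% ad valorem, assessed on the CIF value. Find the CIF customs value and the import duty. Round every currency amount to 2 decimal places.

CIF value: EUR 64662.51; import duty: EUR 7630.18

CIF = EXW price + pre-shipment costs + freight + insurance
CIF = 55752.99 + 1688.32 + 266.88 + 520.53 + 6355.33 + 78.46 = 64662.51
Import duty = 64662.51 × 11.8% = 7630.18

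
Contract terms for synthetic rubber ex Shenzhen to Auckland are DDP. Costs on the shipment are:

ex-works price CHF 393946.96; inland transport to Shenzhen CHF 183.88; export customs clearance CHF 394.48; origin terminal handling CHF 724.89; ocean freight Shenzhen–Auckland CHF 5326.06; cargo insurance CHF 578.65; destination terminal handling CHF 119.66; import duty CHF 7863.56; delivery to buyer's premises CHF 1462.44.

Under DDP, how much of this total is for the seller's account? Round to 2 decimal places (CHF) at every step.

Seller's account: CHF 410600.58

DDP: the seller bears all costs including import duty.
Seller's account: goods 393946.96 + inland to port 183.88 + export clearance 394.48 + origin terminal 724.89 + freight 5326.06 + insurance 578.65 + destination terminal 119.66 + duty 7863.56 + delivery 1462.44 = 410600.58
Buyer's account: 0.00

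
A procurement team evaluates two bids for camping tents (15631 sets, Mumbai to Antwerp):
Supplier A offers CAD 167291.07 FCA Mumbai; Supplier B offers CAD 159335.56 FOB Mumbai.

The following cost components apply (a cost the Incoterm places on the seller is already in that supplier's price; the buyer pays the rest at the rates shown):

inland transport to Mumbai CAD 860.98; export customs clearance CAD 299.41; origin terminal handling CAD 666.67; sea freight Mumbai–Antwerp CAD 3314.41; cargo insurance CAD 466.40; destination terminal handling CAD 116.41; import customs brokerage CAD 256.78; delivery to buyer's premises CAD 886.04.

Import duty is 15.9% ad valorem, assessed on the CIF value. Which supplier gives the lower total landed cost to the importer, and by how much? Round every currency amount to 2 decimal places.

Supplier A (FCA):
CIF value = FCA price + origin terminal + freight + insurance = 167291.07 + 666.67 + 3314.41 + 466.40 = 171738.55
Import duty = 171738.55 × 15.9% = 27306.43
Buyer bears (A): 666.67 + 3314.41 + 466.40 + 116.41 + 256.78 + 886.04 = 5706.71
Landed cost (A) = invoice 167291.07 + 5706.71 + duty 27306.43 = 200304.21
Supplier B (FOB):
CIF value = FOB price + freight + insurance = 159335.56 + 3314.41 + 466.40 = 163116.37
Import duty = 163116.37 × 15.9% = 25935.50
Buyer bears (B): 3314.41 + 466.40 + 116.41 + 256.78 + 886.04 = 5040.04
Landed cost (B) = invoice 159335.56 + 5040.04 + duty 25935.50 = 190311.10
Difference = |200304.21 − 190311.10| = 9993.11

Supplier B is cheaper by CAD 9993.11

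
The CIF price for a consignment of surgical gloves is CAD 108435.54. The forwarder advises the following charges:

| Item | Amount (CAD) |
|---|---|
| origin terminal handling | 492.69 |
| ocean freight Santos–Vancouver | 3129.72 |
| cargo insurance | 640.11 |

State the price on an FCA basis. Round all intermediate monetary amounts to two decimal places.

FCA price: CAD 104173.02

From CIF to FCA, the seller no longer bears: origin terminal, freight, insurance.
FCA price = 108435.54 − 492.69 − 3129.72 − 640.11 = 104173.02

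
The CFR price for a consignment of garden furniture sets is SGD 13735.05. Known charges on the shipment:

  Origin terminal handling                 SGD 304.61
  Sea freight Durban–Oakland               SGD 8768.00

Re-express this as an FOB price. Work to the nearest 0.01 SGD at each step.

Not relevant to the conversion: origin terminal — on the seller under both CFR and FOB; already in the CFR price and stays in the FOB price.
From CFR to FOB, the seller no longer bears: freight.
FOB price = 13735.05 − 8768.00 = 4967.05

FOB price: SGD 4967.05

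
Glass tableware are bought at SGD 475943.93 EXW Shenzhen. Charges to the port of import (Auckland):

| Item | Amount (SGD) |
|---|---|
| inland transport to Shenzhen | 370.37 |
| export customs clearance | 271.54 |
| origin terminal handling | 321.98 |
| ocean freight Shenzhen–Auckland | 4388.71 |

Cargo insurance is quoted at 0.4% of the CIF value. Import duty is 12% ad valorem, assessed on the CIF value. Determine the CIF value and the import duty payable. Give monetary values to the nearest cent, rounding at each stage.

CIF value: SGD 483229.45; import duty: SGD 57987.53

Let C be the CIF value. C = EXW price + pre-shipment costs + freight + 0.4% × C
C − 0.4% × C = 475943.93 + 370.37 + 271.54 + 321.98 + 4388.71
0.996 × C = 481296.53
C = 481296.53 / 0.996 = 483229.45
Insurance premium = 0.4% × 483229.45 = 1932.92
Import duty = 483229.45 × 12% = 57987.53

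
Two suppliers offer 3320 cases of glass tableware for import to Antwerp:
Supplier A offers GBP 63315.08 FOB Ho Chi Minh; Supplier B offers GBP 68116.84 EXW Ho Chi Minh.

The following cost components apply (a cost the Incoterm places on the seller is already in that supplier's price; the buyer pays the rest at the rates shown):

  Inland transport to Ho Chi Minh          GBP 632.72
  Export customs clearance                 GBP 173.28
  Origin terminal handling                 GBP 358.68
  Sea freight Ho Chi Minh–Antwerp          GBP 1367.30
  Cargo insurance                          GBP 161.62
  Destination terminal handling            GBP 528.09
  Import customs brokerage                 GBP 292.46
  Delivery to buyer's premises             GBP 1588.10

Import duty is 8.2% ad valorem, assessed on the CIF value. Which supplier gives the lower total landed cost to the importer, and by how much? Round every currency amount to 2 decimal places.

Supplier A (FOB):
CIF value = FOB price + freight + insurance = 63315.08 + 1367.30 + 161.62 = 64844.00
Import duty = 64844.00 × 8.2% = 5317.21
Buyer bears (A): 1367.30 + 161.62 + 528.09 + 292.46 + 1588.10 = 3937.57
Landed cost (A) = invoice 63315.08 + 3937.57 + duty 5317.21 = 72569.86
Supplier B (EXW):
CIF value = EXW price + inland to port + export clearance + origin terminal + freight + insurance = 68116.84 + 632.72 + 173.28 + 358.68 + 1367.30 + 161.62 = 70810.44
Import duty = 70810.44 × 8.2% = 5806.46
Buyer bears (B): 632.72 + 173.28 + 358.68 + 1367.30 + 161.62 + 528.09 + 292.46 + 1588.10 = 5102.25
Landed cost (B) = invoice 68116.84 + 5102.25 + duty 5806.46 = 79025.55
Difference = |72569.86 − 79025.55| = 6455.69

Supplier A is cheaper by GBP 6455.69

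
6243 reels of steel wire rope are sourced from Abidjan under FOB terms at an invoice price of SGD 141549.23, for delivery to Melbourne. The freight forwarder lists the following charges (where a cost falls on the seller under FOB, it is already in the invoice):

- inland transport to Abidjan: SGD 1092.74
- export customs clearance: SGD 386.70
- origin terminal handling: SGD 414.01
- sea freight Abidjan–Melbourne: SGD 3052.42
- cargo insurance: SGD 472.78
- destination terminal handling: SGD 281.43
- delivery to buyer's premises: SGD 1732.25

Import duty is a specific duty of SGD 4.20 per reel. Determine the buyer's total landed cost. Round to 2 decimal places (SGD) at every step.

Total landed cost: SGD 173308.71

FOB: the seller bears costs until goods are on board at the origin port; the buyer bears freight, insurance and all costs thereafter.
Already in the invoice (seller's account under FOB): inland to port, export clearance, origin terminal — exclude.
CIF value = FOB price + freight + insurance = 141549.23 + 3052.42 + 472.78 = 145074.43
Import duty = 6243 × 4.20 = 26220.60
Buyer bears: freight 3052.42 + insurance 472.78 + destination terminal 281.43 + delivery 1732.25 + duty 26220.60 = 31759.48
Landed cost = invoice 141549.23 + 31759.48 = 173308.71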